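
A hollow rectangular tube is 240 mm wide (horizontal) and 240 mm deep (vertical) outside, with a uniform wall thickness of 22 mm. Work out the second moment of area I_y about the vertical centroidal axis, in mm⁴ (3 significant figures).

Decompose the section into non-overlapping parts with the origin at the bottom-left of its bounding rectangle.
Outer rectangle: 240 × 240, A = 57 600 mm², x = 120 mm, Ī = 276 480 000 mm⁴.
Inner void (subtracted): 196 × 196, A = 38 416 mm², x = 120 mm, Ī = 122 982 421 mm⁴.
By symmetry the centroid is at mid-width, x̄ = 120 mm.
All pieces are centred on the vertical centroidal axis, so I = ΣĪ (holes subtracted) = 153 497 579 mm⁴.

I_y ≈ 1.53 × 10⁸ mm⁴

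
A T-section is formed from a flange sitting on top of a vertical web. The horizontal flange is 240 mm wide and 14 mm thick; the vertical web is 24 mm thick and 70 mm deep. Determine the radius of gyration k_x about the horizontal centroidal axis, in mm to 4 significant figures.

k_x ≈ 23.22 mm

Decompose the section into non-overlapping parts with the origin at the bottom-left of its bounding rectangle.
Flange: 240 × 14, A = 3 360 mm², y = 77 mm, Ī = 54 880 mm⁴.
Web: 24 × 70, A = 1 680 mm², y = 35 mm, Ī = 686 000 mm⁴.
Centroid: ȳ = ΣA·y / ΣA = 63 mm.
Transfer each piece to the horizontal centroidal axis using Ī + A·d² with d = y − 63:
  flange: d = 14 mm → contributes +713 440 mm⁴
  web: d = -28 mm → contributes +2 003 120 mm⁴
Total I = 2 716 560 mm⁴.
Radius of gyration: k = √(I/A) = √(2 716 560 / 5 040) = 23.2164 mm.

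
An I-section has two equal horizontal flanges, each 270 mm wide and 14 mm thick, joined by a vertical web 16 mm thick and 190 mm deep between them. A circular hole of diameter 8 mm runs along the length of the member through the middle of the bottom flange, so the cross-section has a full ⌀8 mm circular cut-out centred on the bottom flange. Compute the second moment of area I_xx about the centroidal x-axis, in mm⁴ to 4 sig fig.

I_xx ≈ 8.740 × 10⁷ mm⁴

Break the section into simple shapes (no overlaps), measuring from the bottom-left corner of the bounding box.
Bottom flange: 270 × 14, A = 3 780 mm², y = 7 mm, Ī = 61 740 mm⁴.
Web: 16 × 190, A = 3 040 mm², y = 109 mm, Ī = 9 145 333 mm⁴.
Top flange: 270 × 14, A = 3 780 mm², y = 211 mm, Ī = 61 740 mm⁴.
Hole (subtracted): ⌀8, A = 50.2655 mm², y = 7 mm, Ī = 201.062 mm⁴.
Centroid: ȳ = ΣA·y / ΣA = 109.486 mm.
Transfer each piece to the centroidal x-axis using Ī + A·d² with d = y − 109.486:
  bottom flange: d = -102.486 mm → contributes +39 764 510 mm⁴
  web: d = -0.485991 mm → contributes +9 146 051 mm⁴
  top flange: d = 101.514 mm → contributes +39 014 995 mm⁴
  hole: d = -102.486 mm → contributes −528 158 mm⁴
Total I = 87 397 398 mm⁴.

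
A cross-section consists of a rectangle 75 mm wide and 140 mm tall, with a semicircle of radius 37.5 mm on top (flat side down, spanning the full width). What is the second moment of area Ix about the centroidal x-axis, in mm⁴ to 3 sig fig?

Ix ≈ 3.08 × 10⁷ mm⁴

Decompose the section into non-overlapping parts with the origin at the bottom-left of its bounding rectangle.
Rectangular body: 75 × 140, A = 10 500 mm², y = 70 mm, Ī = 17 150 000 mm⁴.
Semicircular cap: semicircle r = 37.5, A = 2208.9 mm², y = 155.92 mm, Ī = 217 049 mm⁴.
Centroid: ȳ = ΣA·y / ΣA = 84.933 mm.
Transfer each piece to the centroidal x-axis using Ī + A·d² with d = y − 84.933:
  rectangular body: d = -14.933 mm → contributes +19 491 418 mm⁴
  semicircular cap: d = 70.983 mm → contributes +11 346 810 mm⁴
Total I = 30 838 228 mm⁴.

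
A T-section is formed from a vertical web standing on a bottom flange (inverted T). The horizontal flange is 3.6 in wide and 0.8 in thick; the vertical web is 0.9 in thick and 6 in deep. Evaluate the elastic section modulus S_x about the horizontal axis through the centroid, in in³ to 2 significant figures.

Decompose the section into non-overlapping parts with the origin at the bottom-left of its bounding rectangle.
Flange: 3.6 × 0.8, A = 2.88 in², y = 0.4 in, Ī = 0.1536 in⁴.
Web: 0.9 × 6, A = 5.4 in², y = 3.8 in, Ī = 16.2 in⁴.
Centroid: ȳ = ΣA·y / ΣA = 2.617 in.
Transfer each piece to the horizontal axis through the centroid using Ī + A·d² with d = y − 2.617:
  flange: d = -2.217 in → contributes +14.31 in⁴
  web: d = 1.183 in → contributes +23.75 in⁴
Total I = 38.07 in⁴.
Extreme fibre distance c = 4.183 in; S = I/c = 9.101 in³.

S_x ≈ 9.1 in³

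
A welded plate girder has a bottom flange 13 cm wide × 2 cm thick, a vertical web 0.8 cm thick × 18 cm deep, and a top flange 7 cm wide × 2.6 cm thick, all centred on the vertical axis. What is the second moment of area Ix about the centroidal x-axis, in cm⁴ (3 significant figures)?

Break the section into simple shapes (no overlaps), measuring from the bottom-left corner of the bounding box.
Bottom plate: 13 × 2, A = 26 cm², y = 1 cm, Ī = 8.6667 cm⁴.
Web plate: 0.8 × 18, A = 14.4 cm², y = 11 cm, Ī = 388.8 cm⁴.
Top plate: 7 × 2.6, A = 18.2 cm², y = 21.3 cm, Ī = 10.253 cm⁴.
Centroid: ȳ = ΣA·y / ΣA = 9.7621 cm.
Transfer each piece to the centroidal x-axis using Ī + A·d² with d = y − 9.7621:
  bottom plate: d = -8.7621 cm → contributes +2004.8 cm⁴
  web plate: d = 1.2379 cm → contributes +410.87 cm⁴
  top plate: d = 11.538 cm → contributes +2433.1 cm⁴
Total I = 4848.8 cm⁴.

Ix ≈ 4850 cm⁴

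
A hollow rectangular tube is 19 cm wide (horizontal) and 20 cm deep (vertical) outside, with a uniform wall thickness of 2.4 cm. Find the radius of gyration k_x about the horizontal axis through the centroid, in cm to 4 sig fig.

Split into non-overlapping primitives; take the origin at the lower-left of the bounding box.
Outer rectangle: 19 × 20, A = 380 cm², y = 10 cm, Ī = 12666.7 cm⁴.
Inner void (subtracted): 14.2 × 15.2, A = 215.84 cm², y = 10 cm, Ī = 4155.64 cm⁴.
By symmetry the centroid is at mid-height, ȳ = 10 cm.
All pieces are centred on the horizontal axis through the centroid, so I = ΣĪ (holes subtracted) = 8511.03 cm⁴.
Radius of gyration: k = √(I/A) = √(8511.03 / 164.16) = 7.20041 cm.

k_x ≈ 7.200 cm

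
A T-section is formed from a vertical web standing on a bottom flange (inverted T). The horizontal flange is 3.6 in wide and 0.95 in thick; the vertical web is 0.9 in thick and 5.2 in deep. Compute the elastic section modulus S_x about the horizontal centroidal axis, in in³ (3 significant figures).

Treat the section as a set of non-overlapping primitives; coordinates are from the bounding-box lower-left.
Flange: 3.6 × 0.95, A = 3.42 in², y = 0.475 in, Ī = 0.25721 in⁴.
Web: 0.9 × 5.2, A = 4.68 in², y = 3.55 in, Ī = 10.546 in⁴.
Centroid: ȳ = ΣA·y / ΣA = 2.2517 in.
Transfer each piece to the horizontal centroidal axis using Ī + A·d² with d = y − 2.2517:
  flange: d = -1.7767 in → contributes +11.053 in⁴
  web: d = 1.2983 in → contributes +18.435 in⁴
Total I = 29.487 in⁴.
Extreme fibre distance c = 3.8983 in; S = I/c = 7.564 in³.

S_x ≈ 7.56 in³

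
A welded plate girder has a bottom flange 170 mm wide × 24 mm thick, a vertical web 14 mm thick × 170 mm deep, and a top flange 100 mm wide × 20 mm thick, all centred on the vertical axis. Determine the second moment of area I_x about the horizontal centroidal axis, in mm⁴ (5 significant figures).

Split into non-overlapping primitives; take the origin at the lower-left of the bounding box.
Bottom plate: 170 × 24, A = 4 080 mm², y = 12 mm, Ī = 195 840 mm⁴.
Web plate: 14 × 170, A = 2 380 mm², y = 109 mm, Ī = 5 731 833 mm⁴.
Top plate: 100 × 20, A = 2 000 mm², y = 204 mm, Ī = 66666.67 mm⁴.
Centroid: ȳ = ΣA·y / ΣA = 84.67849 mm.
Transfer each piece to the horizontal centroidal axis using Ī + A·d² with d = y − 84.67849:
  bottom plate: d = -72.67849 mm → contributes +21 747 063 mm⁴
  web plate: d = 24.32151 mm → contributes +7 139 689 mm⁴
  top plate: d = 119.3215 mm → contributes +28 541 914 mm⁴
Total I = 57 428 665 mm⁴.

I_x ≈ 5.7429 × 10⁷ mm⁴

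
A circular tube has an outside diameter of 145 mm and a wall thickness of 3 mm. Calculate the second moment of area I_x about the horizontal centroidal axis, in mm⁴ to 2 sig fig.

I_x ≈ 3.4 × 10⁶ mm⁴

Treat the section as a set of non-overlapping primitives; coordinates are from the bounding-box lower-left.
Outer circle: ⌀145, A = 16 513 mm², y = 72.5 mm, Ī = 21 699 109 mm⁴.
Bore (subtracted): ⌀139, A = 15 175 mm², y = 72.5 mm, Ī = 18 324 372 mm⁴.
By symmetry the centroid is at mid-height, ȳ = 72.5 mm.
All pieces are centred on the horizontal centroidal axis, so I = ΣĪ (holes subtracted) = 3 374 737 mm⁴.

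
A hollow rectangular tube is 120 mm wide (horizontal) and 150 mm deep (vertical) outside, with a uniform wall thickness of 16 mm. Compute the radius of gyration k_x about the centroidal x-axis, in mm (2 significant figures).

k_x ≈ 53 mm

Break the section into simple shapes (no overlaps), measuring from the bottom-left corner of the bounding box.
Outer rectangle: 120 × 150, A = 18 000 mm², y = 75 mm, Ī = 33 750 000 mm⁴.
Inner void (subtracted): 88 × 118, A = 10 384 mm², y = 75 mm, Ī = 12 048 901 mm⁴.
By symmetry the centroid is at mid-height, ȳ = 75 mm.
All pieces are centred on the centroidal x-axis, so I = ΣĪ (holes subtracted) = 21 701 099 mm⁴.
Radius of gyration: k = √(I/A) = √(21 701 099 / 7 616) = 53.38 mm.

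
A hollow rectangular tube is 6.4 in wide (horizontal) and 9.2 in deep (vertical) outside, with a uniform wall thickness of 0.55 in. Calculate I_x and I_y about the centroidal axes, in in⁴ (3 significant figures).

I_x ≈ 181 in⁴, I_y ≈ 100 in⁴

Decompose the section into non-overlapping parts with the origin at the bottom-left of its bounding rectangle.
Outer rectangle: 6.4 × 9.2, A = 58.88 in², y = 4.6 in, Ī = 415.3 in⁴.
Inner void (subtracted): 5.3 × 8.1, A = 42.93 in², y = 4.6 in, Ī = 234.72 in⁴.
By symmetry the centroid is at mid-height, ȳ = 4.6 in.
All pieces are centred on the centroidal x-axis, so I = ΣĪ (holes subtracted) = 180.58 in⁴.
Repeating about the centroidal y-axis gives I_y = 100.49 in⁴.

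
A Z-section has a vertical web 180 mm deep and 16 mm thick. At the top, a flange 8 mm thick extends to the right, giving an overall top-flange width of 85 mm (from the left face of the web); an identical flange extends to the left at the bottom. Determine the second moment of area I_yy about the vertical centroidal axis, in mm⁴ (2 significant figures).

I_yy ≈ 2.5 × 10⁶ mm⁴

Decompose the section into non-overlapping parts with the origin at the bottom-left of its bounding rectangle.
Web: 16 × 180, A = 2 880 mm², x = 77 mm, Ī = 61 440 mm⁴.
Top flange (beyond web): 69 × 8, A = 552 mm², x = 119.5 mm, Ī = 219 006 mm⁴.
Bottom flange (beyond web): 69 × 8, A = 552 mm², x = 34.5 mm, Ī = 219 006 mm⁴.
Centroid: x̄ = ΣA·x / ΣA = 77 mm.
Transfer each piece to the vertical centroidal axis using Ī + A·d² with d = x − 77:
  web: d = 0 mm → contributes +61 440 mm⁴
  top flange (beyond web): d = 42.5 mm → contributes +1 216 056 mm⁴
  bottom flange (beyond web): d = -42.5 mm → contributes +1 216 056 mm⁴
Total I = 2 493 552 mm⁴.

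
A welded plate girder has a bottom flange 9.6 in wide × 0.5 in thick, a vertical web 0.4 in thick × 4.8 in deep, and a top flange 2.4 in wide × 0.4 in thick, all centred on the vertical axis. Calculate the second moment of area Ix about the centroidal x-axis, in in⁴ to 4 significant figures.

Ix ≈ 30.39 in⁴

Break the section into simple shapes (no overlaps), measuring from the bottom-left corner of the bounding box.
Bottom plate: 9.6 × 0.5, A = 4.8 in², y = 0.25 in, Ī = 0.1 in⁴.
Web plate: 0.4 × 4.8, A = 1.92 in², y = 2.9 in, Ī = 3.6864 in⁴.
Top plate: 2.4 × 0.4, A = 0.96 in², y = 5.5 in, Ī = 0.0128 in⁴.
Centroid: ȳ = ΣA·y / ΣA = 1.56875 in.
Transfer each piece to the centroidal x-axis using Ī + A·d² with d = y − 1.56875:
  bottom plate: d = -1.31875 in → contributes +8.44769 in⁴
  web plate: d = 1.33125 in → contributes +7.08908 in⁴
  top plate: d = 3.93125 in → contributes +14.8493 in⁴
Total I = 30.3861 in⁴.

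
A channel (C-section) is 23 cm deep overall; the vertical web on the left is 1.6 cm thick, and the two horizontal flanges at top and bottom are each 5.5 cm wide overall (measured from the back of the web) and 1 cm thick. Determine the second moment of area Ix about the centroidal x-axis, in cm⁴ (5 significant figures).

Ix ≈ 2566.7 cm⁴

Break the section into simple shapes (no overlaps), measuring from the bottom-left corner of the bounding box.
Web: 1.6 × 23, A = 36.8 cm², y = 11.5 cm, Ī = 1622.267 cm⁴.
Top flange (beyond web): 3.9 × 1, A = 3.9 cm², y = 22.5 cm, Ī = 0.325 cm⁴.
Bottom flange (beyond web): 3.9 × 1, A = 3.9 cm², y = 0.5 cm, Ī = 0.325 cm⁴.
By symmetry the centroid is at mid-height, ȳ = 11.5 cm.
Transfer each piece to the centroidal x-axis using Ī + A·d² with d = y − 11.5:
  web: d = 0 cm → contributes +1622.267 cm⁴
  top flange (beyond web): d = 11 cm → contributes +472.225 cm⁴
  bottom flange (beyond web): d = -11 cm → contributes +472.225 cm⁴
Total I = 2566.717 cm⁴.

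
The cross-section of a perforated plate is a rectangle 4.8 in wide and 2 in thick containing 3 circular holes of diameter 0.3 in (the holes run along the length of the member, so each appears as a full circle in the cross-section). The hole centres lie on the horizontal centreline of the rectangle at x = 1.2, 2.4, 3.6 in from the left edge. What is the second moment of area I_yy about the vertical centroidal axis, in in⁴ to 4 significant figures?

Treat the section as a set of non-overlapping primitives; coordinates are from the bounding-box lower-left.
Plate: 4.8 × 2, A = 9.6 in², x = 2.4 in, Ī = 18.432 in⁴.
Hole 1 (subtracted): ⌀0.3, A = 0.0706858 in², x = 1.2 in, Ī = 0.000397608 in⁴.
Hole 2 (subtracted): ⌀0.3, A = 0.0706858 in², x = 2.4 in, Ī = 0.000397608 in⁴.
Hole 3 (subtracted): ⌀0.3, A = 0.0706858 in², x = 3.6 in, Ī = 0.000397608 in⁴.
By symmetry the centroid is at mid-width, x̄ = 2.4 in.
Transfer each piece to the vertical centroidal axis using Ī + A·d² with d = x − 2.4:
  plate: d = 0 in → contributes +18.432 in⁴
  hole 1: d = -1.2 in → contributes −0.102185 in⁴
  hole 2: d = 0 in → contributes −0.000397608 in⁴
  hole 3: d = 1.2 in → contributes −0.102185 in⁴
Total I = 18.2272 in⁴.

I_yy ≈ 18.23 in⁴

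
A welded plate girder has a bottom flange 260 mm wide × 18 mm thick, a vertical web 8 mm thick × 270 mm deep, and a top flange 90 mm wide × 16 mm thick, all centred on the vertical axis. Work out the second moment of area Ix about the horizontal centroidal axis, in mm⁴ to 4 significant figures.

Split into non-overlapping primitives; take the origin at the lower-left of the bounding box.
Bottom plate: 260 × 18, A = 4 680 mm², y = 9 mm, Ī = 126 360 mm⁴.
Web plate: 8 × 270, A = 2 160 mm², y = 153 mm, Ī = 13 122 000 mm⁴.
Top plate: 90 × 16, A = 1 440 mm², y = 296 mm, Ī = 30 720 mm⁴.
Centroid: ȳ = ΣA·y / ΣA = 96.4783 mm.
Transfer each piece to the horizontal centroidal axis using Ī + A·d² with d = y − 96.4783:
  bottom plate: d = -87.4783 mm → contributes +35 939 808 mm⁴
  web plate: d = 56.5217 mm → contributes +20 022 567 mm⁴
  top plate: d = 199.522 mm → contributes +57 355 571 mm⁴
Total I = 113 317 946 mm⁴.

Ix ≈ 1.133 × 10⁸ mm⁴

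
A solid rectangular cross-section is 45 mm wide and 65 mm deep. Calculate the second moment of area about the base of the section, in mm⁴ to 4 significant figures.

I_base ≈ 4.119 × 10⁶ mm⁴

The section: 45 × 65, A = 2 925 mm², y = 32.5 mm, Ī = 1 029 844 mm⁴.
Transfer it to the bottom edge using Ī + A·d² with d = y − 0:
  the section: d = 32.5 mm → contributes +4 119 375 mm⁴
Total I = 4 119 375 mm⁴.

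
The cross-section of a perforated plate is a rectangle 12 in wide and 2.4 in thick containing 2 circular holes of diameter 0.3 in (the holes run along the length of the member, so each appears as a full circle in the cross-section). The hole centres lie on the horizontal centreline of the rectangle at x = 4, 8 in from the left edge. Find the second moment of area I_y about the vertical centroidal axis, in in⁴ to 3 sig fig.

Split into non-overlapping primitives; take the origin at the lower-left of the bounding box.
Plate: 12 × 2.4, A = 28.8 in², x = 6 in, Ī = 345.6 in⁴.
Hole 1 (subtracted): ⌀0.3, A = 0.070686 in², x = 4 in, Ī = 0.00039761 in⁴.
Hole 2 (subtracted): ⌀0.3, A = 0.070686 in², x = 8 in, Ī = 0.00039761 in⁴.
By symmetry the centroid is at mid-width, x̄ = 6 in.
Transfer each piece to the vertical centroidal axis using Ī + A·d² with d = x − 6:
  plate: d = 0 in → contributes +345.6 in⁴
  hole 1: d = -2 in → contributes −0.28314 in⁴
  hole 2: d = 2 in → contributes −0.28314 in⁴
Total I = 345.03 in⁴.

I_y ≈ 345 in⁴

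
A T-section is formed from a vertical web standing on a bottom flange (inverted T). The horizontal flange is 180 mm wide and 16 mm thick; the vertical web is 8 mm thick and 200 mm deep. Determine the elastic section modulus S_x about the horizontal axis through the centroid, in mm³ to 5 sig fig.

S_x ≈ 1.0265 × 10⁵ mm³

Break the section into simple shapes (no overlaps), measuring from the bottom-left corner of the bounding box.
Flange: 180 × 16, A = 2 880 mm², y = 8 mm, Ī = 61 440 mm⁴.
Web: 8 × 200, A = 1 600 mm², y = 116 mm, Ī = 5 333 333 mm⁴.
Centroid: ȳ = ΣA·y / ΣA = 46.57143 mm.
Transfer each piece to the horizontal axis through the centroid using Ī + A·d² with d = y − 46.57143:
  flange: d = -38.57143 mm → contributes +4 346 175 mm⁴
  web: d = 69.42857 mm → contributes +13 045 856 mm⁴
Total I = 17 392 030 mm⁴.
Extreme fibre distance c = 169.4286 mm; S = I/c = 102651.1 mm³.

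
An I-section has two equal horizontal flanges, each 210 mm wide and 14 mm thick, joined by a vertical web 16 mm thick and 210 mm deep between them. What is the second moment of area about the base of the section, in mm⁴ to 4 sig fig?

I_base ≈ 2.171 × 10⁸ mm⁴

Decompose the section into non-overlapping parts with the origin at the bottom-left of its bounding rectangle.
Bottom flange: 210 × 14, A = 2 940 mm², y = 7 mm, Ī = 48 020 mm⁴.
Web: 16 × 210, A = 3 360 mm², y = 119 mm, Ī = 12 348 000 mm⁴.
Top flange: 210 × 14, A = 2 940 mm², y = 231 mm, Ī = 48 020 mm⁴.
Transfer each piece to a horizontal axis along the bottom face using Ī + A·d² with d = y − 0:
  bottom flange: d = 7 mm → contributes +192 080 mm⁴
  web: d = 119 mm → contributes +59 928 960 mm⁴
  top flange: d = 231 mm → contributes +156 929 360 mm⁴
Total I = 217 050 400 mm⁴.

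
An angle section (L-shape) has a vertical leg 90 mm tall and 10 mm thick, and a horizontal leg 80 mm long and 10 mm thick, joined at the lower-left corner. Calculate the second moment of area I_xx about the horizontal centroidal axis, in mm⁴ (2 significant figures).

Decompose the section into non-overlapping parts with the origin at the bottom-left of its bounding rectangle.
Vertical leg: 10 × 90, A = 900 mm², y = 45 mm, Ī = 607 500 mm⁴.
Horizontal leg (remainder): 70 × 10, A = 700 mm², y = 5 mm, Ī = 5 833 mm⁴.
Centroid: ȳ = ΣA·y / ΣA = 27.5 mm.
Transfer each piece to the horizontal centroidal axis using Ī + A·d² with d = y − 27.5:
  vertical leg: d = 17.5 mm → contributes +883 125 mm⁴
  horizontal leg (remainder): d = -22.5 mm → contributes +360 208 mm⁴
Total I = 1 243 333 mm⁴.

I_xx ≈ 1.2 × 10⁶ mm⁴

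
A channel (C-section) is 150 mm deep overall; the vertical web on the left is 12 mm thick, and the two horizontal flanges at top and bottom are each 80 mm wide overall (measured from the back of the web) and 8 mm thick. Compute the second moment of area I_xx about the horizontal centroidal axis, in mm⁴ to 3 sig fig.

Decompose the section into non-overlapping parts with the origin at the bottom-left of its bounding rectangle.
Web: 12 × 150, A = 1 800 mm², y = 75 mm, Ī = 3 375 000 mm⁴.
Top flange (beyond web): 68 × 8, A = 544 mm², y = 146 mm, Ī = 2901.3 mm⁴.
Bottom flange (beyond web): 68 × 8, A = 544 mm², y = 4 mm, Ī = 2901.3 mm⁴.
By symmetry the centroid is at mid-height, ȳ = 75 mm.
Transfer each piece to the horizontal centroidal axis using Ī + A·d² with d = y − 75:
  web: d = 0 mm → contributes +3 375 000 mm⁴
  top flange (beyond web): d = 71 mm → contributes +2 745 205 mm⁴
  bottom flange (beyond web): d = -71 mm → contributes +2 745 205 mm⁴
Total I = 8 865 411 mm⁴.

I_xx ≈ 8.87 × 10⁶ mm⁴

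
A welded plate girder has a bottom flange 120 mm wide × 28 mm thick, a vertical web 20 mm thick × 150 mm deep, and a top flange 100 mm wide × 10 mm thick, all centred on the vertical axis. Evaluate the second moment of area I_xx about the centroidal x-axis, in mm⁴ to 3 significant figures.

Split into non-overlapping primitives; take the origin at the lower-left of the bounding box.
Bottom plate: 120 × 28, A = 3 360 mm², y = 14 mm, Ī = 219 520 mm⁴.
Web plate: 20 × 150, A = 3 000 mm², y = 103 mm, Ī = 5 625 000 mm⁴.
Top plate: 100 × 10, A = 1 000 mm², y = 183 mm, Ī = 8333.3 mm⁴.
Centroid: ȳ = ΣA·y / ΣA = 73.239 mm.
Transfer each piece to the centroidal x-axis using Ī + A·d² with d = y − 73.239:
  bottom plate: d = -59.239 mm → contributes +12 010 683 mm⁴
  web plate: d = 29.761 mm → contributes +8 282 128 mm⁴
  top plate: d = 109.76 mm → contributes +12 055 782 mm⁴
Total I = 32 348 592 mm⁴.

I_xx ≈ 3.23 × 10⁷ mm⁴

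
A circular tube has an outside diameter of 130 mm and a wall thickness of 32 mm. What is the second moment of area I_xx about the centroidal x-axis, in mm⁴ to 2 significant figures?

I_xx ≈ 1.3 × 10⁷ mm⁴

Break the section into simple shapes (no overlaps), measuring from the bottom-left corner of the bounding box.
Outer circle: ⌀130, A = 13 273 mm², y = 65 mm, Ī = 14 019 848 mm⁴.
Bore (subtracted): ⌀66, A = 3 421 mm², y = 65 mm, Ī = 931 420 mm⁴.
By symmetry the centroid is at mid-height, ȳ = 65 mm.
All pieces are centred on the centroidal x-axis, so I = ΣĪ (holes subtracted) = 13 088 428 mm⁴.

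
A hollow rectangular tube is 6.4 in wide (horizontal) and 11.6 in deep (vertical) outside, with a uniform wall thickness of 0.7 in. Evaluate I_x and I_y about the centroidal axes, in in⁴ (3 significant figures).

I_x ≈ 390 in⁴, I_y ≈ 147 in⁴

Split into non-overlapping primitives; take the origin at the lower-left of the bounding box.
Outer rectangle: 6.4 × 11.6, A = 74.24 in², y = 5.8 in, Ī = 832.48 in⁴.
Inner void (subtracted): 5 × 10.2, A = 51 in², y = 5.8 in, Ī = 442.17 in⁴.
By symmetry the centroid is at mid-height, ȳ = 5.8 in.
All pieces are centred on the centroidal x-axis, so I = ΣĪ (holes subtracted) = 390.31 in⁴.
Repeating about the centroidal y-axis gives I_y = 147.16 in⁴.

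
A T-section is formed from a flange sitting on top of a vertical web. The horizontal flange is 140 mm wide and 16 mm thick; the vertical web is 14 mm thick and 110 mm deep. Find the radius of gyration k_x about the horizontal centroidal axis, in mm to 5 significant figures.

k_x ≈ 37.171 mm

Break the section into simple shapes (no overlaps), measuring from the bottom-left corner of the bounding box.
Flange: 140 × 16, A = 2 240 mm², y = 118 mm, Ī = 47786.67 mm⁴.
Web: 14 × 110, A = 1 540 mm², y = 55 mm, Ī = 1 552 833 mm⁴.
Centroid: ȳ = ΣA·y / ΣA = 92.33333 mm.
Transfer each piece to the horizontal centroidal axis using Ī + A·d² with d = y − 92.33333:
  flange: d = 25.66667 mm → contributes +1 523 449 mm⁴
  web: d = -37.33333 mm → contributes +3 699 251 mm⁴
Total I = 5 222 700 mm⁴.
Radius of gyration: k = √(I/A) = √(5 222 700 / 3 780) = 37.17078 mm.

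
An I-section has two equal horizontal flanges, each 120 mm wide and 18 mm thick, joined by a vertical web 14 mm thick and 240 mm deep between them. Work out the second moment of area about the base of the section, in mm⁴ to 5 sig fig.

Split into non-overlapping primitives; take the origin at the lower-left of the bounding box.
Bottom flange: 120 × 18, A = 2 160 mm², y = 9 mm, Ī = 58 320 mm⁴.
Web: 14 × 240, A = 3 360 mm², y = 138 mm, Ī = 16 128 000 mm⁴.
Top flange: 120 × 18, A = 2 160 mm², y = 267 mm, Ī = 58 320 mm⁴.
Transfer each piece to the bottom edge using Ī + A·d² with d = y − 0:
  bottom flange: d = 9 mm → contributes +233 280 mm⁴
  web: d = 138 mm → contributes +80 115 840 mm⁴
  top flange: d = 267 mm → contributes +154 042 560 mm⁴
Total I = 234 391 680 mm⁴.

I_base ≈ 2.3439 × 10⁸ mm⁴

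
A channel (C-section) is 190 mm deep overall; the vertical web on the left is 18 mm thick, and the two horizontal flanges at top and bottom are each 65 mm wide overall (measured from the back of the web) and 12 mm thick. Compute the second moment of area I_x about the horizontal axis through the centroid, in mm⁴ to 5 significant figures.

I_x ≈ 1.9237 × 10⁷ mm⁴

Decompose the section into non-overlapping parts with the origin at the bottom-left of its bounding rectangle.
Web: 18 × 190, A = 3 420 mm², y = 95 mm, Ī = 10 288 500 mm⁴.
Top flange (beyond web): 47 × 12, A = 564 mm², y = 184 mm, Ī = 6 768 mm⁴.
Bottom flange (beyond web): 47 × 12, A = 564 mm², y = 6 mm, Ī = 6 768 mm⁴.
By symmetry the centroid is at mid-height, ȳ = 95 mm.
Transfer each piece to the horizontal axis through the centroid using Ī + A·d² with d = y − 95:
  web: d = 0 mm → contributes +10 288 500 mm⁴
  top flange (beyond web): d = 89 mm → contributes +4 474 212 mm⁴
  bottom flange (beyond web): d = -89 mm → contributes +4 474 212 mm⁴
Total I = 19 236 924 mm⁴.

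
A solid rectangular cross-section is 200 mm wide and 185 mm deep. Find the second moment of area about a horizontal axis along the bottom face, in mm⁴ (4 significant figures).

I_base ≈ 4.221 × 10⁸ mm⁴

The section: 200 × 185, A = 37 000 mm², y = 92.5 mm, Ī = 105 527 083 mm⁴.
Transfer it to a horizontal axis along the bottom face using Ī + A·d² with d = y − 0:
  the section: d = 92.5 mm → contributes +422 108 333 mm⁴
Total I = 422 108 333 mm⁴.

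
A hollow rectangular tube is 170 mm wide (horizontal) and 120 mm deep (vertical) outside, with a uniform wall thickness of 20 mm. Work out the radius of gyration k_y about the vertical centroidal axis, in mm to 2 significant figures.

Break the section into simple shapes (no overlaps), measuring from the bottom-left corner of the bounding box.
Outer rectangle: 170 × 120, A = 20 400 mm², x = 85 mm, Ī = 49 130 000 mm⁴.
Inner void (subtracted): 130 × 80, A = 10 400 mm², x = 85 mm, Ī = 14 646 667 mm⁴.
By symmetry the centroid is at mid-width, x̄ = 85 mm.
All pieces are centred on the vertical centroidal axis, so I = ΣĪ (holes subtracted) = 34 483 333 mm⁴.
Radius of gyration: k = √(I/A) = √(34 483 333 / 10 000) = 58.72 mm.

k_y ≈ 59 mm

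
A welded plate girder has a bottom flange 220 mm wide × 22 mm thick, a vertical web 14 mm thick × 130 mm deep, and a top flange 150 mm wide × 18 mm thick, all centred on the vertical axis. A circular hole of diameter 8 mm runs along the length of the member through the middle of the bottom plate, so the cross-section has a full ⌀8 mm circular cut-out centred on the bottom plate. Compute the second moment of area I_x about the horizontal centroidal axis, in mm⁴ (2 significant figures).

Split into non-overlapping primitives; take the origin at the lower-left of the bounding box.
Bottom plate: 220 × 22, A = 4 840 mm², y = 11 mm, Ī = 195 213 mm⁴.
Web plate: 14 × 130, A = 1 820 mm², y = 87 mm, Ī = 2 563 167 mm⁴.
Top plate: 150 × 18, A = 2 700 mm², y = 161 mm, Ī = 72 900 mm⁴.
Hole (subtracted): ⌀8, A = 50.27 mm², y = 11 mm, Ī = 201.1 mm⁴.
Centroid: ȳ = ΣA·y / ΣA = 69.36 mm.
Transfer each piece to the horizontal centroidal axis using Ī + A·d² with d = y − 69.36:
  bottom plate: d = -58.36 mm → contributes +16 679 955 mm⁴
  web plate: d = 17.64 mm → contributes +3 129 468 mm⁴
  top plate: d = 91.64 mm → contributes +22 746 995 mm⁴
  hole: d = -58.36 mm → contributes −171 402 mm⁴
Total I = 42 385 017 mm⁴.

I_x ≈ 4.2 × 10⁷ mm⁴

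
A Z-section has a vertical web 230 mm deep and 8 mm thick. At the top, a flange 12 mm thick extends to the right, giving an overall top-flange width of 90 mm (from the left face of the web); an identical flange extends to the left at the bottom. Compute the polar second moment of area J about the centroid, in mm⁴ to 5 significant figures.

Split into non-overlapping primitives; take the origin at the lower-left of the bounding box.
Web: 8 × 230, A = 1 840 mm², y = 115 mm, Ī = 8 111 333 mm⁴.
Top flange (beyond web): 82 × 12, A = 984 mm², y = 224 mm, Ī = 11 808 mm⁴.
Bottom flange (beyond web): 82 × 12, A = 984 mm², y = 6 mm, Ī = 11 808 mm⁴.
Centroid: ȳ = ΣA·y / ΣA = 115 mm.
Transfer each piece to the centroidal x-axis using Ī + A·d² with d = y − 115:
  web: d = 0 mm → contributes +8 111 333 mm⁴
  top flange (beyond web): d = 109 mm → contributes +11 702 712 mm⁴
  bottom flange (beyond web): d = -109 mm → contributes +11 702 712 mm⁴
Total I = 31 516 757 mm⁴.
For the y-axis: x̄ = 86 mm.
Repeating about the centroidal y-axis gives I_y = 5 097 749 mm⁴.
Polar second moment: J = I_x + I_y = 36 614 507 mm⁴.

J ≈ 3.6615 × 10⁷ mm⁴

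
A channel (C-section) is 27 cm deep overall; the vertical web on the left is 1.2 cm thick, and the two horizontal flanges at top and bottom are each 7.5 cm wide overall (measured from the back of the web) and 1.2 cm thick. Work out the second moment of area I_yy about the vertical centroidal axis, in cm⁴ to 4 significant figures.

I_yy ≈ 198.9 cm⁴

Treat the section as a set of non-overlapping primitives; coordinates are from the bounding-box lower-left.
Web: 1.2 × 27, A = 32.4 cm², x = 0.6 cm, Ī = 3.888 cm⁴.
Top flange (beyond web): 6.3 × 1.2, A = 7.56 cm², x = 4.35 cm, Ī = 25.0047 cm⁴.
Bottom flange (beyond web): 6.3 × 1.2, A = 7.56 cm², x = 4.35 cm, Ī = 25.0047 cm⁴.
Centroid: x̄ = ΣA·x / ΣA = 1.79318 cm.
Transfer each piece to the vertical centroidal axis using Ī + A·d² with d = x − 1.79318:
  web: d = -1.19318 cm → contributes +50.0153 cm⁴
  top flange (beyond web): d = 2.55682 cm → contributes +74.4268 cm⁴
  bottom flange (beyond web): d = 2.55682 cm → contributes +74.4268 cm⁴
Total I = 198.869 cm⁴.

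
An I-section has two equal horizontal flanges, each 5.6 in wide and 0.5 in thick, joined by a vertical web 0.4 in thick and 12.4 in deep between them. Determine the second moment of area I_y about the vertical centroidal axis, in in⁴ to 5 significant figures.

Treat the section as a set of non-overlapping primitives; coordinates are from the bounding-box lower-left.
Bottom flange: 5.6 × 0.5, A = 2.8 in², x = 2.8 in, Ī = 7.317333 in⁴.
Web: 0.4 × 12.4, A = 4.96 in², x = 2.8 in, Ī = 0.06613333 in⁴.
Top flange: 5.6 × 0.5, A = 2.8 in², x = 2.8 in, Ī = 7.317333 in⁴.
By symmetry the centroid is at mid-width, x̄ = 2.8 in.
All pieces are centred on the vertical centroidal axis, so I = ΣĪ = 14.7008 in⁴.

I_y ≈ 14.701 in⁴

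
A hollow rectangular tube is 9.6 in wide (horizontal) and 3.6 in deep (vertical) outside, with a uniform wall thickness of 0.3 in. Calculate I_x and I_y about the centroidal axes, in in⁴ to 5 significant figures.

Decompose the section into non-overlapping parts with the origin at the bottom-left of its bounding rectangle.
Outer rectangle: 9.6 × 3.6, A = 34.56 in², y = 1.8 in, Ī = 37.3248 in⁴.
Inner void (subtracted): 9 × 3, A = 27 in², y = 1.8 in, Ī = 20.25 in⁴.
By symmetry the centroid is at mid-height, ȳ = 1.8 in.
All pieces are centred on the centroidal x-axis, so I = ΣĪ (holes subtracted) = 17.0748 in⁴.
Repeating about the centroidal y-axis gives I_y = 83.1708 in⁴.

I_x ≈ 17.075 in⁴, I_y ≈ 83.171 in⁴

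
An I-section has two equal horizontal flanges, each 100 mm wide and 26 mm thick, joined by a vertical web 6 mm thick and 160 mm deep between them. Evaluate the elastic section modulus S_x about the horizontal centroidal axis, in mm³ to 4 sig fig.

S_x ≈ 4.464 × 10⁵ mm³

Split into non-overlapping primitives; take the origin at the lower-left of the bounding box.
Bottom flange: 100 × 26, A = 2 600 mm², y = 13 mm, Ī = 146 467 mm⁴.
Web: 6 × 160, A = 960 mm², y = 106 mm, Ī = 2 048 000 mm⁴.
Top flange: 100 × 26, A = 2 600 mm², y = 199 mm, Ī = 146 467 mm⁴.
By symmetry the centroid is at mid-height, ȳ = 106 mm.
Transfer each piece to the horizontal centroidal axis using Ī + A·d² with d = y − 106:
  bottom flange: d = -93 mm → contributes +22 633 867 mm⁴
  web: d = 0 mm → contributes +2 048 000 mm⁴
  top flange: d = 93 mm → contributes +22 633 867 mm⁴
Total I = 47 315 733 mm⁴.
Extreme fibre distance c = 106 mm; S = I/c = 446 375 mm³.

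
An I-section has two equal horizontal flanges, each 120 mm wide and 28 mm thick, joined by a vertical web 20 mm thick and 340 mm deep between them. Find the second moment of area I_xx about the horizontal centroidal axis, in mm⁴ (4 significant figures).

Split into non-overlapping primitives; take the origin at the lower-left of the bounding box.
Bottom flange: 120 × 28, A = 3 360 mm², y = 14 mm, Ī = 219 520 mm⁴.
Web: 20 × 340, A = 6 800 mm², y = 198 mm, Ī = 65 506 667 mm⁴.
Top flange: 120 × 28, A = 3 360 mm², y = 382 mm, Ī = 219 520 mm⁴.
By symmetry the centroid is at mid-height, ȳ = 198 mm.
Transfer each piece to the horizontal centroidal axis using Ī + A·d² with d = y − 198:
  bottom flange: d = -184 mm → contributes +113 975 680 mm⁴
  web: d = 0 mm → contributes +65 506 667 mm⁴
  top flange: d = 184 mm → contributes +113 975 680 mm⁴
Total I = 293 458 027 mm⁴.

I_xx ≈ 2.935 × 10⁸ mm⁴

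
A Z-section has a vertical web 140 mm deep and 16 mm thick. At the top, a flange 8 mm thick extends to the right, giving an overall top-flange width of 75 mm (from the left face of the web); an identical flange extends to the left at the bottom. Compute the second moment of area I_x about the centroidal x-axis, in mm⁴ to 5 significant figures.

Break the section into simple shapes (no overlaps), measuring from the bottom-left corner of the bounding box.
Web: 16 × 140, A = 2 240 mm², y = 70 mm, Ī = 3 658 667 mm⁴.
Top flange (beyond web): 59 × 8, A = 472 mm², y = 136 mm, Ī = 2517.333 mm⁴.
Bottom flange (beyond web): 59 × 8, A = 472 mm², y = 4 mm, Ī = 2517.333 mm⁴.
Centroid: ȳ = ΣA·y / ΣA = 70 mm.
Transfer each piece to the centroidal x-axis using Ī + A·d² with d = y − 70:
  web: d = 0 mm → contributes +3 658 667 mm⁴
  top flange (beyond web): d = 66 mm → contributes +2 058 549 mm⁴
  bottom flange (beyond web): d = -66 mm → contributes +2 058 549 mm⁴
Total I = 7 775 765 mm⁴.

I_x ≈ 7.7758 × 10⁶ mm⁴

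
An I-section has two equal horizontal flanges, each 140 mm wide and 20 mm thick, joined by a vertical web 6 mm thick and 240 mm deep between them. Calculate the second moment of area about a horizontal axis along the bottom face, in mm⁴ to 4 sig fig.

I_base ≈ 2.397 × 10⁸ mm⁴

Treat the section as a set of non-overlapping primitives; coordinates are from the bounding-box lower-left.
Bottom flange: 140 × 20, A = 2 800 mm², y = 10 mm, Ī = 93333.3 mm⁴.
Web: 6 × 240, A = 1 440 mm², y = 140 mm, Ī = 6 912 000 mm⁴.
Top flange: 140 × 20, A = 2 800 mm², y = 270 mm, Ī = 93333.3 mm⁴.
Transfer each piece to a horizontal axis along the bottom face using Ī + A·d² with d = y − 0:
  bottom flange: d = 10 mm → contributes +373 333 mm⁴
  web: d = 140 mm → contributes +35 136 000 mm⁴
  top flange: d = 270 mm → contributes +204 213 333 mm⁴
Total I = 239 722 667 mm⁴.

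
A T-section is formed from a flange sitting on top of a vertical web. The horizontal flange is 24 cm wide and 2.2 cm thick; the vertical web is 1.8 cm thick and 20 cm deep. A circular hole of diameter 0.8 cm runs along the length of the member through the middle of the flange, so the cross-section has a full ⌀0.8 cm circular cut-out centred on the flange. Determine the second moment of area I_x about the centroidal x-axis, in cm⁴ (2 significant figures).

I_x ≈ 3800 cm⁴

Treat the section as a set of non-overlapping primitives; coordinates are from the bounding-box lower-left.
Flange: 24 × 2.2, A = 52.8 cm², y = 21.1 cm, Ī = 21.3 cm⁴.
Web: 1.8 × 20, A = 36 cm², y = 10 cm, Ī = 1 200 cm⁴.
Hole (subtracted): ⌀0.8, A = 0.5027 cm², y = 21.1 cm, Ī = 0.02011 cm⁴.
Centroid: ȳ = ΣA·y / ΣA = 16.57 cm.
Transfer each piece to the centroidal x-axis using Ī + A·d² with d = y − 16.57:
  flange: d = 4.526 cm → contributes +1 103 cm⁴
  web: d = -6.574 cm → contributes +2 756 cm⁴
  hole: d = 4.526 cm → contributes −10.32 cm⁴
Total I = 3 848 cm⁴.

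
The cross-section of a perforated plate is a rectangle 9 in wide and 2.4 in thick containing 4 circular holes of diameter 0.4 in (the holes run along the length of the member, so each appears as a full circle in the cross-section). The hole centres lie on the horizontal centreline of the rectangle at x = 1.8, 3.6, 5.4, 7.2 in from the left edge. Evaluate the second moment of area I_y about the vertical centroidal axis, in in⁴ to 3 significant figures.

I_y ≈ 144 in⁴

Split into non-overlapping primitives; take the origin at the lower-left of the bounding box.
Plate: 9 × 2.4, A = 21.6 in², x = 4.5 in, Ī = 145.8 in⁴.
Hole 1 (subtracted): ⌀0.4, A = 0.12566 in², x = 1.8 in, Ī = 0.0012566 in⁴.
Hole 2 (subtracted): ⌀0.4, A = 0.12566 in², x = 3.6 in, Ī = 0.0012566 in⁴.
Hole 3 (subtracted): ⌀0.4, A = 0.12566 in², x = 5.4 in, Ī = 0.0012566 in⁴.
Hole 4 (subtracted): ⌀0.4, A = 0.12566 in², x = 7.2 in, Ī = 0.0012566 in⁴.
By symmetry the centroid is at mid-width, x̄ = 4.5 in.
Transfer each piece to the vertical centroidal axis using Ī + A·d² with d = x − 4.5:
  plate: d = 0 in → contributes +145.8 in⁴
  hole 1: d = -2.7 in → contributes −0.91735 in⁴
  hole 2: d = -0.9 in → contributes −0.10304 in⁴
  hole 3: d = 0.9 in → contributes −0.10304 in⁴
  hole 4: d = 2.7 in → contributes −0.91735 in⁴
Total I = 143.76 in⁴.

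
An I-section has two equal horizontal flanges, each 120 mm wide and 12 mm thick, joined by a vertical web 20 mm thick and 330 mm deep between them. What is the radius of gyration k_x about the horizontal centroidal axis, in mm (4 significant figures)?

k_x ≈ 123.3 mm

Split into non-overlapping primitives; take the origin at the lower-left of the bounding box.
Bottom flange: 120 × 12, A = 1 440 mm², y = 6 mm, Ī = 17 280 mm⁴.
Web: 20 × 330, A = 6 600 mm², y = 177 mm, Ī = 59 895 000 mm⁴.
Top flange: 120 × 12, A = 1 440 mm², y = 348 mm, Ī = 17 280 mm⁴.
By symmetry the centroid is at mid-height, ȳ = 177 mm.
Transfer each piece to the horizontal centroidal axis using Ī + A·d² with d = y − 177:
  bottom flange: d = -171 mm → contributes +42 124 320 mm⁴
  web: d = 0 mm → contributes +59 895 000 mm⁴
  top flange: d = 171 mm → contributes +42 124 320 mm⁴
Total I = 144 143 640 mm⁴.
Radius of gyration: k = √(I/A) = √(144 143 640 / 9 480) = 123.309 mm.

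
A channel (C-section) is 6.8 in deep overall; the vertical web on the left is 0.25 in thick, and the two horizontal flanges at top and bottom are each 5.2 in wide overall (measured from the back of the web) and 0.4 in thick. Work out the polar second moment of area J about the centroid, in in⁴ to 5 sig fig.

J ≈ 63.289 in⁴

Split into non-overlapping primitives; take the origin at the lower-left of the bounding box.
Web: 0.25 × 6.8, A = 1.7 in², y = 3.4 in, Ī = 6.550667 in⁴.
Top flange (beyond web): 4.95 × 0.4, A = 1.98 in², y = 6.6 in, Ī = 0.0264 in⁴.
Bottom flange (beyond web): 4.95 × 0.4, A = 1.98 in², y = 0.2 in, Ī = 0.0264 in⁴.
By symmetry the centroid is at mid-height, ȳ = 3.4 in.
Transfer each piece to the centroidal x-axis using Ī + A·d² with d = y − 3.4:
  web: d = 0 in → contributes +6.550667 in⁴
  top flange (beyond web): d = 3.2 in → contributes +20.3016 in⁴
  bottom flange (beyond web): d = -3.2 in → contributes +20.3016 in⁴
Total I = 47.15387 in⁴.
For the y-axis: x̄ = 1.944081 in.
Repeating about the centroidal y-axis gives I_y = 16.13502 in⁴.
Polar second moment: J = I_x + I_y = 63.28889 in⁴.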